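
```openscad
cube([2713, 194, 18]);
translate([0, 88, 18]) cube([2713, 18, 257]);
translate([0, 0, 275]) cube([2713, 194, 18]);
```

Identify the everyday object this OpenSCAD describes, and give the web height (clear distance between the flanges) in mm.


An I-beam. The web height is 257 mm.

Two wide flanges with a thin centred web — an I-beam. Overall 293 mm minus two 18 mm flanges gives a web of 293 − 2·18 = 257 mm.


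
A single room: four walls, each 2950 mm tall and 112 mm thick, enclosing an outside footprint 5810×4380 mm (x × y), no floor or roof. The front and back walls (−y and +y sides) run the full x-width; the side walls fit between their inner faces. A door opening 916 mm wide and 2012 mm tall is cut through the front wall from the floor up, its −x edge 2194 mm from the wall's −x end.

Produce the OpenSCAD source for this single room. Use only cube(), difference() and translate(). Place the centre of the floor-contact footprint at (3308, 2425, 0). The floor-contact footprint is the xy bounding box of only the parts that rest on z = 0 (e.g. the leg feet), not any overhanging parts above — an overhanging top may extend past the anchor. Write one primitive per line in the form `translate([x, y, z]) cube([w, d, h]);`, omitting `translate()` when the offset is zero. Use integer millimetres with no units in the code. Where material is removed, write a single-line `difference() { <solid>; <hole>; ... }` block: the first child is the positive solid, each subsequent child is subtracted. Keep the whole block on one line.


difference() { translate([403, 235, 0]) cube([5810, 112, 2950]); translate([2597, 235, 0]) cube([916, 112, 2012]); }
translate([403, 4503, 0]) cube([5810, 112, 2950]);
translate([403, 347, 0]) cube([112, 4156, 2950]);
translate([6101, 347, 0]) cube([112, 4156, 2950]);


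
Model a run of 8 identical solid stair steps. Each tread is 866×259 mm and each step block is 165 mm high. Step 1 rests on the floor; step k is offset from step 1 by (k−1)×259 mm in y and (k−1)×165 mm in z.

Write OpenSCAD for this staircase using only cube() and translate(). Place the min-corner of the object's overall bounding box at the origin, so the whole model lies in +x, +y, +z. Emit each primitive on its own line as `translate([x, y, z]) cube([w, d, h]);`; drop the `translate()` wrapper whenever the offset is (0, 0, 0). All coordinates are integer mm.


cube([866, 259, 165]);
translate([0, 259, 165]) cube([866, 259, 165]);
translate([0, 518, 330]) cube([866, 259, 165]);
translate([0, 777, 495]) cube([866, 259, 165]);
translate([0, 1036, 660]) cube([866, 259, 165]);
translate([0, 1295, 825]) cube([866, 259, 165]);
translate([0, 1554, 990]) cube([866, 259, 165]);
translate([0, 1813, 1155]) cube([866, 259, 165]);


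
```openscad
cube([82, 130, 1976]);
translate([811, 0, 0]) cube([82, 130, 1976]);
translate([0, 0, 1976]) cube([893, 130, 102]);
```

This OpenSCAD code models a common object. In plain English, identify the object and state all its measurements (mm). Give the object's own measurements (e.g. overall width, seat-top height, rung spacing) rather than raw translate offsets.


A door frame. The clear opening is 729 mm wide and 1976 mm high. Two 82 mm wide jambs, 130 mm deep, stand either side of the opening from the floor to the top of the opening. A 102 mm thick head sits across the top of both jambs, spanning the full outside width of the frame.


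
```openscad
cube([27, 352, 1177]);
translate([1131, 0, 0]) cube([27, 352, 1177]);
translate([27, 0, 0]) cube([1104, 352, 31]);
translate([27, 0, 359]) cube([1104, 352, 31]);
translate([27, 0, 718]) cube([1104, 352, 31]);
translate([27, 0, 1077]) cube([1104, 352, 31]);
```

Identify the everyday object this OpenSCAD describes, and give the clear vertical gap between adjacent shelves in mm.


A bookshelf. The clear shelf gap is 328 mm.

Two tall side panels with 4 horizontal boards between them — a bookshelf. The first two shelf undersides are at z = 0 and z = 359; with shelf thickness 31, the clear gap is 359 − 0 − 31 = 328 mm.


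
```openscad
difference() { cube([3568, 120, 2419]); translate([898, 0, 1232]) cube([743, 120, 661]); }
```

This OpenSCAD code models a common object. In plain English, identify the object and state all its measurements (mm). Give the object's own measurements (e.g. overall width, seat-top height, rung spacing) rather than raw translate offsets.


A wall 3568 mm long (x), 120 mm thick (y), 2419 mm tall, with a rectangular window opening cut through it. The opening is 743 mm wide and 661 mm tall; its sill is at z = 1232 mm and its near (−x) edge is 898 mm from the wall's −x end. The opening passes through the full wall thickness.


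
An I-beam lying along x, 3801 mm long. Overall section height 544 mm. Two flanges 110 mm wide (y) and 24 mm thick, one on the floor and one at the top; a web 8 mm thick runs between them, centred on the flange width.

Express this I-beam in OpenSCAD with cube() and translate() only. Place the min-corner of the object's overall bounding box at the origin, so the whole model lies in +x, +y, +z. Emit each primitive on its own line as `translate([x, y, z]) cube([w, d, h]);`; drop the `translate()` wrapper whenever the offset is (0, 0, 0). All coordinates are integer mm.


cube([3801, 110, 24]);
translate([0, 51, 24]) cube([3801, 8, 496]);
translate([0, 0, 520]) cube([3801, 110, 24]);


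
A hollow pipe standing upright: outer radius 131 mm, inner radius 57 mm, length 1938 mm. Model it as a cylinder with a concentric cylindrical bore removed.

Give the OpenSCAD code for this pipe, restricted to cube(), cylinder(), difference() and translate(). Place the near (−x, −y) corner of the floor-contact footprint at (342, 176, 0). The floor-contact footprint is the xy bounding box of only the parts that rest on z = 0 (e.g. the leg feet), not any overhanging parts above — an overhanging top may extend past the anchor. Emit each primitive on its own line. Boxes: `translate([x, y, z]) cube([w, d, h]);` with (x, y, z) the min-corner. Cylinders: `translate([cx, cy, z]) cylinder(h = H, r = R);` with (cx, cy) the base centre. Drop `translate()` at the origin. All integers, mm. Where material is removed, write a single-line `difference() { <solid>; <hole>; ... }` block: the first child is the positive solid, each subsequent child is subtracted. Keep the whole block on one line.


difference() { translate([473, 307, 0]) cylinder(h = 1938, r = 131); translate([473, 307, 0]) cylinder(h = 1938, r = 57); }


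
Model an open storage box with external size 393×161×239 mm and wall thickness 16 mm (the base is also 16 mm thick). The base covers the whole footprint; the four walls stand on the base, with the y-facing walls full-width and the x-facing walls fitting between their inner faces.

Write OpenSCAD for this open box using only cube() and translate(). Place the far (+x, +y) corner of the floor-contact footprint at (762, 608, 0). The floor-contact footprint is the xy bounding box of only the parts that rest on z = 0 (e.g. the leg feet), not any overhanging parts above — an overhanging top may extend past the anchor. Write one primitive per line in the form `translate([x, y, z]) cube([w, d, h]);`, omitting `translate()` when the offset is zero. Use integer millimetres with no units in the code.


translate([369, 447, 0]) cube([393, 161, 16]);
translate([369, 447, 16]) cube([393, 16, 223]);
translate([369, 592, 16]) cube([393, 16, 223]);
translate([369, 463, 16]) cube([16, 129, 223]);
translate([746, 463, 16]) cube([16, 129, 223]);


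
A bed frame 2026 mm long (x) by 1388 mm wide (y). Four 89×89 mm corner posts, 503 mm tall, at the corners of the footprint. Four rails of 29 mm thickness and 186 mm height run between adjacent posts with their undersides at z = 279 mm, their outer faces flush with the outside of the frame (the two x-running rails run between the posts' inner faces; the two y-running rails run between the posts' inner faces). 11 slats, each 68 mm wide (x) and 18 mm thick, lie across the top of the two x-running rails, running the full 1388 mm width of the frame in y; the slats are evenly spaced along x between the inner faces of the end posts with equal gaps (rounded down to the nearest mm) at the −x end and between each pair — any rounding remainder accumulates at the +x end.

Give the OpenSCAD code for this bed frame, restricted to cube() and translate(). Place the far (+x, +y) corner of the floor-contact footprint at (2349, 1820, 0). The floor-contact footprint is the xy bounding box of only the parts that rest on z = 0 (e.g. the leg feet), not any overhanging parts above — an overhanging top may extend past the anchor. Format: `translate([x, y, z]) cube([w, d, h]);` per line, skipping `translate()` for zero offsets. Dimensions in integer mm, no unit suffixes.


translate([323, 432, 0]) cube([89, 89, 503]);
translate([323, 1731, 0]) cube([89, 89, 503]);
translate([2260, 432, 0]) cube([89, 89, 503]);
translate([2260, 1731, 0]) cube([89, 89, 503]);
translate([412, 432, 279]) cube([1848, 29, 186]);
translate([412, 1791, 279]) cube([1848, 29, 186]);
translate([323, 521, 279]) cube([29, 1210, 186]);
translate([2320, 521, 279]) cube([29, 1210, 186]);
translate([503, 432, 465]) cube([68, 1388, 18]);
translate([662, 432, 465]) cube([68, 1388, 18]);
translate([821, 432, 465]) cube([68, 1388, 18]);
translate([980, 432, 465]) cube([68, 1388, 18]);
translate([1139, 432, 465]) cube([68, 1388, 18]);
translate([1298, 432, 465]) cube([68, 1388, 18]);
translate([1457, 432, 465]) cube([68, 1388, 18]);
translate([1616, 432, 465]) cube([68, 1388, 18]);
translate([1775, 432, 465]) cube([68, 1388, 18]);
translate([1934, 432, 465]) cube([68, 1388, 18]);
translate([2093, 432, 465]) cube([68, 1388, 18]);


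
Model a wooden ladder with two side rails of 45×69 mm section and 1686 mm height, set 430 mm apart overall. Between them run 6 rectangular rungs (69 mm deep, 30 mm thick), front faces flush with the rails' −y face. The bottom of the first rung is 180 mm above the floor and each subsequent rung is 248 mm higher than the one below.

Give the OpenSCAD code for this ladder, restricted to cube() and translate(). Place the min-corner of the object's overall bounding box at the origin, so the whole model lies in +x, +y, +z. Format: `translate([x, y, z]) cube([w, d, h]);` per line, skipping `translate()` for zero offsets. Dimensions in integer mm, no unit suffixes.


cube([45, 69, 1686]);
translate([385, 0, 0]) cube([45, 69, 1686]);
translate([45, 0, 180]) cube([340, 69, 30]);
translate([45, 0, 428]) cube([340, 69, 30]);
translate([45, 0, 676]) cube([340, 69, 30]);
translate([45, 0, 924]) cube([340, 69, 30]);
translate([45, 0, 1172]) cube([340, 69, 30]);
translate([45, 0, 1420]) cube([340, 69, 30]);


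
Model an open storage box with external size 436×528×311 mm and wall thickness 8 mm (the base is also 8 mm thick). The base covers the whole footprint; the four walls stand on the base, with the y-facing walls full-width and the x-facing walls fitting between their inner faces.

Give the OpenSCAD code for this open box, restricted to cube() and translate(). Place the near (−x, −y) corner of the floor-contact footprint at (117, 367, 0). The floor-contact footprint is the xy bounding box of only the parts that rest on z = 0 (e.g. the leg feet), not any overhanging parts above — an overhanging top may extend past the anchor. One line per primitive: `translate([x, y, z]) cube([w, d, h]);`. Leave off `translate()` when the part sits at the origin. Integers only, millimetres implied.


translate([117, 367, 0]) cube([436, 528, 8]);
translate([117, 367, 8]) cube([436, 8, 303]);
translate([117, 887, 8]) cube([436, 8, 303]);
translate([117, 375, 8]) cube([8, 512, 303]);
translate([545, 375, 8]) cube([8, 512, 303]);


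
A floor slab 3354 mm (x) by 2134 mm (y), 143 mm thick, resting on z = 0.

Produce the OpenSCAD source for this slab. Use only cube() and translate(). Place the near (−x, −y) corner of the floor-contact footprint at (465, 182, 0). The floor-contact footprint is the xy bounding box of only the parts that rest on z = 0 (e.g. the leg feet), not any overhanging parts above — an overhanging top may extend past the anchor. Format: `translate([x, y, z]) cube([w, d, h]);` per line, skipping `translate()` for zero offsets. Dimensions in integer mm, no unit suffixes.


translate([465, 182, 0]) cube([3354, 2134, 143]);


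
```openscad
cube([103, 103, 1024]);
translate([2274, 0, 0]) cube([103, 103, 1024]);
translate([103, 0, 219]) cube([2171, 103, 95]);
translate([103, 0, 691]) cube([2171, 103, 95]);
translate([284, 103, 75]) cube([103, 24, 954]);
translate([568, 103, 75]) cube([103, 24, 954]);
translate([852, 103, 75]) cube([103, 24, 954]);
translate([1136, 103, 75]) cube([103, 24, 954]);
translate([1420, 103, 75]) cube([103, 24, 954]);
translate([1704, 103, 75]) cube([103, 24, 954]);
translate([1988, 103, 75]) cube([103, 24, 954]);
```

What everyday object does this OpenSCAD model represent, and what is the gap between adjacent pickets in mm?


A fence section. The picket gap is 181 mm.

Two posts, two rails, 7 pickets — a fence section. Span 2171 mm holds 7 pickets of 103 mm with 8 equal gaps: ⌊(2171 − 7·103) / 8⌋ = 181 mm.


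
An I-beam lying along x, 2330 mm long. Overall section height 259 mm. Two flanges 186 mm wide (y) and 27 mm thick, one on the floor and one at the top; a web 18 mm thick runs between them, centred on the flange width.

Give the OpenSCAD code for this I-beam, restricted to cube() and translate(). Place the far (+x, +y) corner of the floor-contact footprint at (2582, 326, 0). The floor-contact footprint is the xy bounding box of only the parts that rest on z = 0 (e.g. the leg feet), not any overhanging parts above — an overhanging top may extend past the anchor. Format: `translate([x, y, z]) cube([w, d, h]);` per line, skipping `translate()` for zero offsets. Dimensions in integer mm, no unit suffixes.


translate([252, 140, 0]) cube([2330, 186, 27]);
translate([252, 224, 27]) cube([2330, 18, 205]);
translate([252, 140, 232]) cube([2330, 186, 27]);


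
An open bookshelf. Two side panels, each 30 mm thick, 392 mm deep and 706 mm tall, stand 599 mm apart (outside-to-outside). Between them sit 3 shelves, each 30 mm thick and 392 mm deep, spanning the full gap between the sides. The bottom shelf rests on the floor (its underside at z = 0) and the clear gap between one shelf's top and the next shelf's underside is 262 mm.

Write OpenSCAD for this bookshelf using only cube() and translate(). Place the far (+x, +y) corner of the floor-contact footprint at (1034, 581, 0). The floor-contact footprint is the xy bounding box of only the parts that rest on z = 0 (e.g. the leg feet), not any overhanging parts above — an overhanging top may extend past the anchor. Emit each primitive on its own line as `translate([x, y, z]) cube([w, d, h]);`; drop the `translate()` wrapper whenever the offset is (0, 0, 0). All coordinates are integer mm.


translate([435, 189, 0]) cube([30, 392, 706]);
translate([1004, 189, 0]) cube([30, 392, 706]);
translate([465, 189, 0]) cube([539, 392, 30]);
translate([465, 189, 292]) cube([539, 392, 30]);
translate([465, 189, 584]) cube([539, 392, 30]);


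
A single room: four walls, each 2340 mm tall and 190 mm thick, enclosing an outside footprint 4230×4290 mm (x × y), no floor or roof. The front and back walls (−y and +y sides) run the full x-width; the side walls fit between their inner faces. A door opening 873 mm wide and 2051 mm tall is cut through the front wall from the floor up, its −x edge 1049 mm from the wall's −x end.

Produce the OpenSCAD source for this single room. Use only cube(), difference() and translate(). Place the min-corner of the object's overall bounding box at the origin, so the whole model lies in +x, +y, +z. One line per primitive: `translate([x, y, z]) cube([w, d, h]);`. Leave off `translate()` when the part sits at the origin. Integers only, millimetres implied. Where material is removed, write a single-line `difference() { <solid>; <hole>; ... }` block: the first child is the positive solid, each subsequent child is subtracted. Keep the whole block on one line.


difference() { cube([4230, 190, 2340]); translate([1049, 0, 0]) cube([873, 190, 2051]); }
translate([0, 4100, 0]) cube([4230, 190, 2340]);
translate([0, 190, 0]) cube([190, 3910, 2340]);
translate([4040, 190, 0]) cube([190, 3910, 2340]);


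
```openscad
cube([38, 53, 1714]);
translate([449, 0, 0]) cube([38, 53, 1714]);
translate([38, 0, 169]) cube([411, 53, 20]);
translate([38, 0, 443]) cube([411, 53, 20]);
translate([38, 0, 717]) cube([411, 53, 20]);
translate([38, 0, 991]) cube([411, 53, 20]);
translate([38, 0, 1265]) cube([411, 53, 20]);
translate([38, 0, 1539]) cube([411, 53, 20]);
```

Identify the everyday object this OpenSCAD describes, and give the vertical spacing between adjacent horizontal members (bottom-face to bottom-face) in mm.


A ladder. The rung spacing is 274 mm.

Two tall 38×53 posts with 6 short bars between them — a ladder. Adjacent rungs sit at z = 169 and z = 443, so the spacing is 443 − 169 = 274 mm.


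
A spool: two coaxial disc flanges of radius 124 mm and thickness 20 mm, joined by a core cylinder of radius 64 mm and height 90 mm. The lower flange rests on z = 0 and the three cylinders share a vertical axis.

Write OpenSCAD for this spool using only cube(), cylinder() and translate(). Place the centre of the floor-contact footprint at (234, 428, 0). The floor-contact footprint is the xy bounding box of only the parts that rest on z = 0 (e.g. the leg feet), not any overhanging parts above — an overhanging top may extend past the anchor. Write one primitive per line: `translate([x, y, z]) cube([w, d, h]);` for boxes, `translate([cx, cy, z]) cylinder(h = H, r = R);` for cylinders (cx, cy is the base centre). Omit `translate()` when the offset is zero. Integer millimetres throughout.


translate([234, 428, 0]) cylinder(h = 20, r = 124);
translate([234, 428, 20]) cylinder(h = 90, r = 64);
translate([234, 428, 110]) cylinder(h = 20, r = 124);


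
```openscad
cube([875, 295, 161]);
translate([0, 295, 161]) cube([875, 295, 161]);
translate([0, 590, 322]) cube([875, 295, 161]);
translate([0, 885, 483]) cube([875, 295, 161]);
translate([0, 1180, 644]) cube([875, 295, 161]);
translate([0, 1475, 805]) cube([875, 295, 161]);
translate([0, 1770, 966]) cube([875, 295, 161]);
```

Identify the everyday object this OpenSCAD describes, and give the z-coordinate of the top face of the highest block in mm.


A staircase. The total rise is 1127 mm.

7 identical blocks, each offset up and back from the previous — a staircase. Each step is 161 mm tall and there are 7 of them, so the total rise is 7 × 161 = 1127 mm.


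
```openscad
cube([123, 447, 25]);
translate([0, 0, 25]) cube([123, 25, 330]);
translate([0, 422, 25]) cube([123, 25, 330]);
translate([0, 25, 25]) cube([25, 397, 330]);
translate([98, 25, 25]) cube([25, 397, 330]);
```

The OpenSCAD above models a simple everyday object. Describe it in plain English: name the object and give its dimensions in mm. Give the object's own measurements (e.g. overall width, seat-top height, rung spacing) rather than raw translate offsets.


An open-topped rectangular box: outside dimensions 123×447×355 mm, with a uniform wall and base thickness of 25 mm. The base is a full 123×447 slab on the floor; four walls sit on top of the base. The front and back walls (the −y and +y sides) span the full width; the two side walls fit between them.


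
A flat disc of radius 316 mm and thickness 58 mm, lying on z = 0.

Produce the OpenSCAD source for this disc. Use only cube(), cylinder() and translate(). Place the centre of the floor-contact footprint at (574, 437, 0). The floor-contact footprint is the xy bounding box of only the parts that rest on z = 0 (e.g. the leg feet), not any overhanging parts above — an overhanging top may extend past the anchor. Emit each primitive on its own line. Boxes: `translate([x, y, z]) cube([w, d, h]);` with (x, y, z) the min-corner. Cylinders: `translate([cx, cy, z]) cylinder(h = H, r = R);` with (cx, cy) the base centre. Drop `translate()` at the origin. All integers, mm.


translate([574, 437, 0]) cylinder(h = 58, r = 316);


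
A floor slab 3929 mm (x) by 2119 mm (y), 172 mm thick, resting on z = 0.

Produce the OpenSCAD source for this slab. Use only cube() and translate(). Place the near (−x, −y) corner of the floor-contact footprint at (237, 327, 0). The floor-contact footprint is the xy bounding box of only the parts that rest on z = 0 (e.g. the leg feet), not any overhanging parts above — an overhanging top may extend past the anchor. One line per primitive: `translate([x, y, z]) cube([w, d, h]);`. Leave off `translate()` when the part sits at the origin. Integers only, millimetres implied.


translate([237, 327, 0]) cube([3929, 2119, 172]);


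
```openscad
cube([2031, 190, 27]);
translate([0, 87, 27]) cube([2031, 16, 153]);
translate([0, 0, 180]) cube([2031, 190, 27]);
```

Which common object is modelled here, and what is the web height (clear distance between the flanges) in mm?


An I-beam. The web height is 153 mm.

Two wide flanges with a thin centred web — an I-beam. Overall 207 mm minus two 27 mm flanges gives a web of 207 − 2·27 = 153 mm.


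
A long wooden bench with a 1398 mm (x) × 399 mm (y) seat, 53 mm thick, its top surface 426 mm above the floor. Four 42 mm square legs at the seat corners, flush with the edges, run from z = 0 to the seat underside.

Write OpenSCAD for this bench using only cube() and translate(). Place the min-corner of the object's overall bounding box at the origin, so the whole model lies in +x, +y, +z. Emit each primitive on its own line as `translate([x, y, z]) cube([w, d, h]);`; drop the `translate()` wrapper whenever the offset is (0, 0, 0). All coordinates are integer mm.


translate([0, 0, 373]) cube([1398, 399, 53]);
cube([42, 42, 373]);
translate([0, 357, 0]) cube([42, 42, 373]);
translate([1356, 0, 0]) cube([42, 42, 373]);
translate([1356, 357, 0]) cube([42, 42, 373]);


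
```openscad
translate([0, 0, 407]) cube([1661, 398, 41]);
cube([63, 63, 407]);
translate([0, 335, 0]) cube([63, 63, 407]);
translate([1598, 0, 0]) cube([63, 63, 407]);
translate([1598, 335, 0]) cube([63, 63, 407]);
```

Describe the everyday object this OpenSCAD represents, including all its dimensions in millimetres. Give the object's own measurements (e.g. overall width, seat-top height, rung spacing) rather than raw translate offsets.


A long wooden bench with a 1661 mm (x) × 398 mm (y) seat, 41 mm thick, its top surface 448 mm above the floor. Four 63 mm square legs at the seat corners, flush with the edges, run from z = 0 to the seat underside.


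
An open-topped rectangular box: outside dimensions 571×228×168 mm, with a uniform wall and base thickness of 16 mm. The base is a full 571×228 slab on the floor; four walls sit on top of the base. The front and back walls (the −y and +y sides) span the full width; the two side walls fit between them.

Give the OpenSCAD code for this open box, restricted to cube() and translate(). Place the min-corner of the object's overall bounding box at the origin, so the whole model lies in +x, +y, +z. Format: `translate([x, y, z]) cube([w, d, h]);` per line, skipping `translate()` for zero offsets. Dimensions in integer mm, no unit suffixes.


cube([571, 228, 16]);
translate([0, 0, 16]) cube([571, 16, 152]);
translate([0, 212, 16]) cube([571, 16, 152]);
translate([0, 16, 16]) cube([16, 196, 152]);
translate([555, 16, 16]) cube([16, 196, 152]);


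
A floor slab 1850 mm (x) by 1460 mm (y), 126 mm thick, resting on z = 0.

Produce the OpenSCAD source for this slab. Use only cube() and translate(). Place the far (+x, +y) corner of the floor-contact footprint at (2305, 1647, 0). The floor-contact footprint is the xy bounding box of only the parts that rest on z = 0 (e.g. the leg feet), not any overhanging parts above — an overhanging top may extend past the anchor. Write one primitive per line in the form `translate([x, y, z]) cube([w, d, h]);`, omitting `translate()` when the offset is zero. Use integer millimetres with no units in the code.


translate([455, 187, 0]) cube([1850, 1460, 126]);


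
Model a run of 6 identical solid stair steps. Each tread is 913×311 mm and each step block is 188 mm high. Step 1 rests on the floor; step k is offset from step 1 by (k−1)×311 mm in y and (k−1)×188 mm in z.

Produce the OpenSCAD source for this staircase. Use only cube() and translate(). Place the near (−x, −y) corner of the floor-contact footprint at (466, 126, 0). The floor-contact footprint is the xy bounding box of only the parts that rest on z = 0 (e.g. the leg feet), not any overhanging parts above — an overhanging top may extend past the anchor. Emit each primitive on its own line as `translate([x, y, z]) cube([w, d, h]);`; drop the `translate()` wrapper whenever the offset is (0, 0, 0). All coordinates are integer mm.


translate([466, 126, 0]) cube([913, 311, 188]);
translate([466, 437, 188]) cube([913, 311, 188]);
translate([466, 748, 376]) cube([913, 311, 188]);
translate([466, 1059, 564]) cube([913, 311, 188]);
translate([466, 1370, 752]) cube([913, 311, 188]);
translate([466, 1681, 940]) cube([913, 311, 188]);


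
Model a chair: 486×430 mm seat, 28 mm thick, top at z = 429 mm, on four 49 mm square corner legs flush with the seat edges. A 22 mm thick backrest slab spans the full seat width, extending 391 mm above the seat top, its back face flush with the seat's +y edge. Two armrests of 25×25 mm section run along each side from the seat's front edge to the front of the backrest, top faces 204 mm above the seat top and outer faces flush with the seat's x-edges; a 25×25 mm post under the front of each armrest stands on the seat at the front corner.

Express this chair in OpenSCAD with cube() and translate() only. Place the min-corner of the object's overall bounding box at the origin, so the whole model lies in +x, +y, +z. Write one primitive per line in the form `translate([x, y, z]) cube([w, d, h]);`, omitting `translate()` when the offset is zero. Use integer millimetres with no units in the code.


translate([0, 0, 401]) cube([486, 430, 28]);
cube([49, 49, 401]);
translate([437, 0, 0]) cube([49, 49, 401]);
translate([0, 381, 0]) cube([49, 49, 401]);
translate([437, 381, 0]) cube([49, 49, 401]);
translate([0, 408, 429]) cube([486, 22, 391]);
translate([0, 0, 608]) cube([25, 408, 25]);
translate([461, 0, 608]) cube([25, 408, 25]);
translate([0, 0, 429]) cube([25, 25, 179]);
translate([461, 0, 429]) cube([25, 25, 179]);


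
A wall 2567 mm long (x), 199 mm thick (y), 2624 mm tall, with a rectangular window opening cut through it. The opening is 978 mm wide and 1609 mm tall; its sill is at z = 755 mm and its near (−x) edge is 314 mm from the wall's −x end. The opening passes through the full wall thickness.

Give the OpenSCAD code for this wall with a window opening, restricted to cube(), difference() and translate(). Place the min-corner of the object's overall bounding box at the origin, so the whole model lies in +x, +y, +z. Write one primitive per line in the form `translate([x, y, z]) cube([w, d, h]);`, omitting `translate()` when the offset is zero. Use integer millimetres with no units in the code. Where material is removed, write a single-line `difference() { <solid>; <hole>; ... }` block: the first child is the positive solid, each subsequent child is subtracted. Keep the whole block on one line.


difference() { cube([2567, 199, 2624]); translate([314, 0, 755]) cube([978, 199, 1609]); }


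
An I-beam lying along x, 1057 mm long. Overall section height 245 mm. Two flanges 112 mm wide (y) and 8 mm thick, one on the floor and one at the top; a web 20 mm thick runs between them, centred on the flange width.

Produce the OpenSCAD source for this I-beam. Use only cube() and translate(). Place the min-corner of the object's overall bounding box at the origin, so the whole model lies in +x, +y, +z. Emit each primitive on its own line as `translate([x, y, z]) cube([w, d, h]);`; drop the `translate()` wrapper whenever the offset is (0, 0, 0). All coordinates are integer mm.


cube([1057, 112, 8]);
translate([0, 46, 8]) cube([1057, 20, 229]);
translate([0, 0, 237]) cube([1057, 112, 8]);


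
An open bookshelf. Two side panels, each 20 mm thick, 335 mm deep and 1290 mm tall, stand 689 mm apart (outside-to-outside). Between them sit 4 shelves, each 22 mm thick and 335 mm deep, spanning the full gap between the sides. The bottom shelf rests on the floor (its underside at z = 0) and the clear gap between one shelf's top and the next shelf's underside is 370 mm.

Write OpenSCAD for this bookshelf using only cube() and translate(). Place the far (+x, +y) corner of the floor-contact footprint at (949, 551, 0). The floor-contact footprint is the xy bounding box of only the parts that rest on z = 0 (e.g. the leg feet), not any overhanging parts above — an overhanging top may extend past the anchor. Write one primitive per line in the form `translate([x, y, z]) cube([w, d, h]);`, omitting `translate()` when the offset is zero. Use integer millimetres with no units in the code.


translate([260, 216, 0]) cube([20, 335, 1290]);
translate([929, 216, 0]) cube([20, 335, 1290]);
translate([280, 216, 0]) cube([649, 335, 22]);
translate([280, 216, 392]) cube([649, 335, 22]);
translate([280, 216, 784]) cube([649, 335, 22]);
translate([280, 216, 1176]) cube([649, 335, 22]);


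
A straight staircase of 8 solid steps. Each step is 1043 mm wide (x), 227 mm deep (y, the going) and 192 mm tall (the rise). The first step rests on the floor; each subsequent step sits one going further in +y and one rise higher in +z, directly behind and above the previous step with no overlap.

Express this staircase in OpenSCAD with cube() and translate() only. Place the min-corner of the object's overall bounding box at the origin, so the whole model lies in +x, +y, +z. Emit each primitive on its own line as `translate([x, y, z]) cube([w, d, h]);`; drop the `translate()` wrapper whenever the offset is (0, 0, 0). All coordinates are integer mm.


cube([1043, 227, 192]);
translate([0, 227, 192]) cube([1043, 227, 192]);
translate([0, 454, 384]) cube([1043, 227, 192]);
translate([0, 681, 576]) cube([1043, 227, 192]);
translate([0, 908, 768]) cube([1043, 227, 192]);
translate([0, 1135, 960]) cube([1043, 227, 192]);
translate([0, 1362, 1152]) cube([1043, 227, 192]);
translate([0, 1589, 1344]) cube([1043, 227, 192]);


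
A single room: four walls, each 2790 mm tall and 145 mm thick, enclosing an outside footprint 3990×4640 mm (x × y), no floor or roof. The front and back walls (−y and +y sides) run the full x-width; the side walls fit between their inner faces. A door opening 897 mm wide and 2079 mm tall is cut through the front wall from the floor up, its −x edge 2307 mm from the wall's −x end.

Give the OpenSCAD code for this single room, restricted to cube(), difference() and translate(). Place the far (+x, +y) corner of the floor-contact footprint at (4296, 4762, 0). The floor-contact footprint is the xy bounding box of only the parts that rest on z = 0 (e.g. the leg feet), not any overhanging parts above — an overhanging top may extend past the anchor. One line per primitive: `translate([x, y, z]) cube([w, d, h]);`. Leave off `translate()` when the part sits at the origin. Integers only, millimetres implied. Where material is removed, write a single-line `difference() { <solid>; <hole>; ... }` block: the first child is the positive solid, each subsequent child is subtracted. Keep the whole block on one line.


difference() { translate([306, 122, 0]) cube([3990, 145, 2790]); translate([2613, 122, 0]) cube([897, 145, 2079]); }
translate([306, 4617, 0]) cube([3990, 145, 2790]);
translate([306, 267, 0]) cube([145, 4350, 2790]);
translate([4151, 267, 0]) cube([145, 4350, 2790]);


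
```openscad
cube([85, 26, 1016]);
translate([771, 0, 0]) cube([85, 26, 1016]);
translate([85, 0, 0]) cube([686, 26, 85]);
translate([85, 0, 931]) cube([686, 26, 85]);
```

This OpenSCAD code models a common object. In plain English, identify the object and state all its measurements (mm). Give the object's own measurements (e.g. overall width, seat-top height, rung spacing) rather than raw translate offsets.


A rectangular picture frame lying in the x–z plane (depth along y). The opening is 686 mm wide (x) by 846 mm tall (z), surrounded by a border 85 mm wide on all four sides. The frame is 26 mm deep and is made of two full-height vertical stiles with two horizontal rails fitted between them.


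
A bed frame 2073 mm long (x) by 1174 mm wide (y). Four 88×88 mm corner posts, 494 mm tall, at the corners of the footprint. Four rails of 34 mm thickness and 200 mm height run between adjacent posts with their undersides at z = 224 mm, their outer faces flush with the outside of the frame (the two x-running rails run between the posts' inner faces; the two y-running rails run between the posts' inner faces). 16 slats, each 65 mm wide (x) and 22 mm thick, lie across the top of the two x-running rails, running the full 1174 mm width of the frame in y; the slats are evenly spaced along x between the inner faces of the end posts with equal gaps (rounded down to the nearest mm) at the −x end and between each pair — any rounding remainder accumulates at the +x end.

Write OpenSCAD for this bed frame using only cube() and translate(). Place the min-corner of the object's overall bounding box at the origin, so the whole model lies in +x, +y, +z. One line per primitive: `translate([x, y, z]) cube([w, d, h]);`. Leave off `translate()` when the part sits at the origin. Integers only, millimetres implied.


cube([88, 88, 494]);
translate([0, 1086, 0]) cube([88, 88, 494]);
translate([1985, 0, 0]) cube([88, 88, 494]);
translate([1985, 1086, 0]) cube([88, 88, 494]);
translate([88, 0, 224]) cube([1897, 34, 200]);
translate([88, 1140, 224]) cube([1897, 34, 200]);
translate([0, 88, 224]) cube([34, 998, 200]);
translate([2039, 88, 224]) cube([34, 998, 200]);
translate([138, 0, 424]) cube([65, 1174, 22]);
translate([253, 0, 424]) cube([65, 1174, 22]);
translate([368, 0, 424]) cube([65, 1174, 22]);
translate([483, 0, 424]) cube([65, 1174, 22]);
translate([598, 0, 424]) cube([65, 1174, 22]);
translate([713, 0, 424]) cube([65, 1174, 22]);
translate([828, 0, 424]) cube([65, 1174, 22]);
translate([943, 0, 424]) cube([65, 1174, 22]);
translate([1058, 0, 424]) cube([65, 1174, 22]);
translate([1173, 0, 424]) cube([65, 1174, 22]);
translate([1288, 0, 424]) cube([65, 1174, 22]);
translate([1403, 0, 424]) cube([65, 1174, 22]);
translate([1518, 0, 424]) cube([65, 1174, 22]);
translate([1633, 0, 424]) cube([65, 1174, 22]);
translate([1748, 0, 424]) cube([65, 1174, 22]);
translate([1863, 0, 424]) cube([65, 1174, 22]);


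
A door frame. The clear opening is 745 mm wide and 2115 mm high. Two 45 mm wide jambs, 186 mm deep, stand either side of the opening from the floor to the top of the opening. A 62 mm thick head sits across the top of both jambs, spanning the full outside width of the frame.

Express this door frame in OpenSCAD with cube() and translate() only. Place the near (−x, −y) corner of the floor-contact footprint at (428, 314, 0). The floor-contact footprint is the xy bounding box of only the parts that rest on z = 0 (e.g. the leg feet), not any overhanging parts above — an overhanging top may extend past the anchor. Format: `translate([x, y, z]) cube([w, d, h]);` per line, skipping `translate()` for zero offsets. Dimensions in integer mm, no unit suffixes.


translate([428, 314, 0]) cube([45, 186, 2115]);
translate([1218, 314, 0]) cube([45, 186, 2115]);
translate([428, 314, 2115]) cube([835, 186, 62]);


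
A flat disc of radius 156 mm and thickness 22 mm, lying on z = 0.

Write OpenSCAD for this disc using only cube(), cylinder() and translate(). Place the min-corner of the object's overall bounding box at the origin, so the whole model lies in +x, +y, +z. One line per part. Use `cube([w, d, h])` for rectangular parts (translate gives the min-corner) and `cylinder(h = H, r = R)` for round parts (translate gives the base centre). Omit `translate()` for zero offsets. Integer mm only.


translate([156, 156, 0]) cylinder(h = 22, r = 156);


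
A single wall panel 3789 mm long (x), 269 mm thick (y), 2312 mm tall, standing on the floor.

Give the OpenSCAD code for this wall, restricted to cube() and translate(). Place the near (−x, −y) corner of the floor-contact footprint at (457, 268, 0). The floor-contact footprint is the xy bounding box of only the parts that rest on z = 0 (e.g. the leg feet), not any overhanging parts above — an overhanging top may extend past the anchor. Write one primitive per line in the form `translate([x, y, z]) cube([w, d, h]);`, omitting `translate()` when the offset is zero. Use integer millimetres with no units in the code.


translate([457, 268, 0]) cube([3789, 269, 2312]);


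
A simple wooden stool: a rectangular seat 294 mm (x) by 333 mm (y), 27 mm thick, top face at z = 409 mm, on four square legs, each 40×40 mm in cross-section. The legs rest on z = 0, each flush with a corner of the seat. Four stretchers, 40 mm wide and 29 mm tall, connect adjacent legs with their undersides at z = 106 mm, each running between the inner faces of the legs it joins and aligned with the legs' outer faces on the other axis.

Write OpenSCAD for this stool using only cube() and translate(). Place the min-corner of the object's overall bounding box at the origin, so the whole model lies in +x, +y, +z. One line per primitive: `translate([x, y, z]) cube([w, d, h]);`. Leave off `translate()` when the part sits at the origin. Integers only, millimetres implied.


translate([0, 0, 382]) cube([294, 333, 27]);
cube([40, 40, 382]);
translate([254, 0, 0]) cube([40, 40, 382]);
translate([0, 293, 0]) cube([40, 40, 382]);
translate([254, 293, 0]) cube([40, 40, 382]);
translate([40, 0, 106]) cube([214, 40, 29]);
translate([40, 293, 106]) cube([214, 40, 29]);
translate([0, 40, 106]) cube([40, 253, 29]);
translate([254, 40, 106]) cube([40, 253, 29]);


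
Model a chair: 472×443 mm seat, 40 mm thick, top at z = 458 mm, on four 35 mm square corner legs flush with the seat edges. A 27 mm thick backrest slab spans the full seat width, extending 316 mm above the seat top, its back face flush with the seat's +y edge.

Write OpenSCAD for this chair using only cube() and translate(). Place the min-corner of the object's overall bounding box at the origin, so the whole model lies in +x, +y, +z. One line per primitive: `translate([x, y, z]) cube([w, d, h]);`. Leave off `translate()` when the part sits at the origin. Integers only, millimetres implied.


translate([0, 0, 418]) cube([472, 443, 40]);
cube([35, 35, 418]);
translate([437, 0, 0]) cube([35, 35, 418]);
translate([0, 408, 0]) cube([35, 35, 418]);
translate([437, 408, 0]) cube([35, 35, 418]);
translate([0, 416, 458]) cube([472, 27, 316]);


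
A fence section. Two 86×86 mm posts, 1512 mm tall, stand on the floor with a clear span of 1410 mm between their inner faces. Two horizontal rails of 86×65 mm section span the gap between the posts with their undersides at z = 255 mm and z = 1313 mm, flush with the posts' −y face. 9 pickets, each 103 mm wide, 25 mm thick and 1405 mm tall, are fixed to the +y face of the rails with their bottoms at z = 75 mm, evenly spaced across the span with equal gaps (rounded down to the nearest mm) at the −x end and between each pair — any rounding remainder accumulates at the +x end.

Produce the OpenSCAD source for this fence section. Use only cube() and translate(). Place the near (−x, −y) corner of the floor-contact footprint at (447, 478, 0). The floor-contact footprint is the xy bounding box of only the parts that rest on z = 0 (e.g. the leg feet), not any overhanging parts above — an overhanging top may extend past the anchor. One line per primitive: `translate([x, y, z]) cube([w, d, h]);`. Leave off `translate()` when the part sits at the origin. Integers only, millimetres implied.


translate([447, 478, 0]) cube([86, 86, 1512]);
translate([1943, 478, 0]) cube([86, 86, 1512]);
translate([533, 478, 255]) cube([1410, 86, 65]);
translate([533, 478, 1313]) cube([1410, 86, 65]);
translate([581, 564, 75]) cube([103, 25, 1405]);
translate([732, 564, 75]) cube([103, 25, 1405]);
translate([883, 564, 75]) cube([103, 25, 1405]);
translate([1034, 564, 75]) cube([103, 25, 1405]);
translate([1185, 564, 75]) cube([103, 25, 1405]);
translate([1336, 564, 75]) cube([103, 25, 1405]);
translate([1487, 564, 75]) cube([103, 25, 1405]);
translate([1638, 564, 75]) cube([103, 25, 1405]);
translate([1789, 564, 75]) cube([103, 25, 1405]);
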